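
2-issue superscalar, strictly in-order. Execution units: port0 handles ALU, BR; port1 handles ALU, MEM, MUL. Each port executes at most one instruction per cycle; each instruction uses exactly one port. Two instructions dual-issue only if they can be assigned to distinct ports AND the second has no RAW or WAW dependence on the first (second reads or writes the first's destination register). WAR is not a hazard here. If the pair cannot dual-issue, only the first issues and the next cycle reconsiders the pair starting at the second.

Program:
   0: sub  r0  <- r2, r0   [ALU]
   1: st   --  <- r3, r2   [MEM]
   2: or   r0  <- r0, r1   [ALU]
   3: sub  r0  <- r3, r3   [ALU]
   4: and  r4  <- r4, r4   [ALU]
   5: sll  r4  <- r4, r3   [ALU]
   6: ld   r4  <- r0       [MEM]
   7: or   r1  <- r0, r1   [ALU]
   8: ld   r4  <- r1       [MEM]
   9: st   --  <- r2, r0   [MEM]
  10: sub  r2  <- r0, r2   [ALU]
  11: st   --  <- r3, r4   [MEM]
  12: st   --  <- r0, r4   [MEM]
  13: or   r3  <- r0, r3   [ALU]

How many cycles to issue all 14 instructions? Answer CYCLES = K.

CYCLES = 9

0. sub.ALU/st.MEM @i0/i1  | dual
1. or.ALU @i2  | WAW r0
2. sub.ALU/and.ALU @i3/i4  | dual
3. sll.ALU @i5  | WAW r4
4. ld.MEM/or.ALU @i6/i7  | dual
5. ld.MEM @i8  | no-port MEM/MEM
6. st.MEM/sub.ALU @i9/i10  | dual
7. st.MEM @i11  | no-port MEM/MEM
8. st.MEM/or.ALU @i12/i13  | dual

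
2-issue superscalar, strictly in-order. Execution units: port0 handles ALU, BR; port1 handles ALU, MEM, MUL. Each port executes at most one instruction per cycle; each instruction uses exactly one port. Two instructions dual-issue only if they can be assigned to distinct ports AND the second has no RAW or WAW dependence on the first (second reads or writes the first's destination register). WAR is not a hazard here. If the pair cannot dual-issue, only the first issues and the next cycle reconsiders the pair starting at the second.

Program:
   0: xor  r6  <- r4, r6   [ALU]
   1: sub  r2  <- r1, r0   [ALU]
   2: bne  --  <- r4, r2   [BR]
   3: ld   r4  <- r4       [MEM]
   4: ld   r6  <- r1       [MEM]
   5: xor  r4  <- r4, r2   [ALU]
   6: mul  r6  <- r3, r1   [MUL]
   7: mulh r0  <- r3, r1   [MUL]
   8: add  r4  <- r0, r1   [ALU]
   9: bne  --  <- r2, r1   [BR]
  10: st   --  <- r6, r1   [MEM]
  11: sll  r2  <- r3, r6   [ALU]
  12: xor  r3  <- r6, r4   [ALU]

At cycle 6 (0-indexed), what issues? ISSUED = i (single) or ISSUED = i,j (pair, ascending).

#0 head=0: xor+sub i0+i1 dual
#1 head=2: bne+ld i2+i3 dual
#2 head=4: ld+xor i4+i5 dual
#3 head=6: mul i6 no-port MUL/MUL
#4 head=7: mulh i7 RAW r0
#5 head=8: add+bne i8+i9 dual
#6 head=10: st+sll i10+i11 dual
#7 head=12: xor i12 tail

ISSUED = 10,11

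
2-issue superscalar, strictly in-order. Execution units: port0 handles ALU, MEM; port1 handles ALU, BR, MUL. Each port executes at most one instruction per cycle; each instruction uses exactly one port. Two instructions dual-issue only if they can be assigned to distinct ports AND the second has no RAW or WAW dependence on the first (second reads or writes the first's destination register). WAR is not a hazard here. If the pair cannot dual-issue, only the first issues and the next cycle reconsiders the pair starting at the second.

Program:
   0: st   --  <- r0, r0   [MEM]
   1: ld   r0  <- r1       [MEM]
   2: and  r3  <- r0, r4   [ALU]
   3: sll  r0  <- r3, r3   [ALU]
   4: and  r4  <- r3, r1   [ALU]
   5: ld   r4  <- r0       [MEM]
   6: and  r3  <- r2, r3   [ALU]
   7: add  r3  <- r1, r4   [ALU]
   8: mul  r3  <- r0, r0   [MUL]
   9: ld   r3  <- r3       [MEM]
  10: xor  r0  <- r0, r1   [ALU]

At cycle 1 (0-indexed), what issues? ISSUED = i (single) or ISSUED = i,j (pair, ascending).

ISSUED = 1

0. st.MEM @i0  | no-port MEM/MEM
1. ld.MEM @i1  | RAW r0
2. and.ALU @i2  | RAW r3
3. sll.ALU;and.ALU @i3,i4  | 2-wide
4. ld.MEM;and.ALU @i5,i6  | 2-wide
5. add.ALU @i7  | WAW r3
6. mul.MUL @i8  | RAW+WAW r3
7. ld.MEM;xor.ALU @i9,i10  | 2-wide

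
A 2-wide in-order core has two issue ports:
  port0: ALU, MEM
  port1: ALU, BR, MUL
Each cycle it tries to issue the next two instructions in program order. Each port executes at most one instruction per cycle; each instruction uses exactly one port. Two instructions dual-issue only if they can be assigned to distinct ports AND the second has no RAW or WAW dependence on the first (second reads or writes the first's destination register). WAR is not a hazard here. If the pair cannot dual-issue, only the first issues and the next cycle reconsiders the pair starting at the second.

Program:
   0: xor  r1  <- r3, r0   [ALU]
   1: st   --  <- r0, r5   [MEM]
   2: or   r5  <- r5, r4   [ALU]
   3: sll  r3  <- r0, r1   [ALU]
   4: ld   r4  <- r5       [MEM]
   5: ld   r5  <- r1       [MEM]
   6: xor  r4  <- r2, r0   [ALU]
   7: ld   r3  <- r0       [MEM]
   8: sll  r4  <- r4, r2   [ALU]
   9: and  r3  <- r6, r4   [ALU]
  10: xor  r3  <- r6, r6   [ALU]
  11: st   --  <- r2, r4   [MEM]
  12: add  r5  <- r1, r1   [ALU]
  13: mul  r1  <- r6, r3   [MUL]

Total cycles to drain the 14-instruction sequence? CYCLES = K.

t=0 i0/i1:xor st ; pair
t=1 i2/i3:or sll ; pair
t=2 i4:ld ; no-port MEM/MEM
t=3 i5/i6:ld xor ; pair
t=4 i7/i8:ld sll ; pair
t=5 i9:and ; WAW r3
t=6 i10/i11:xor st ; pair
t=7 i12/i13:add mul ; pair

CYCLES = 8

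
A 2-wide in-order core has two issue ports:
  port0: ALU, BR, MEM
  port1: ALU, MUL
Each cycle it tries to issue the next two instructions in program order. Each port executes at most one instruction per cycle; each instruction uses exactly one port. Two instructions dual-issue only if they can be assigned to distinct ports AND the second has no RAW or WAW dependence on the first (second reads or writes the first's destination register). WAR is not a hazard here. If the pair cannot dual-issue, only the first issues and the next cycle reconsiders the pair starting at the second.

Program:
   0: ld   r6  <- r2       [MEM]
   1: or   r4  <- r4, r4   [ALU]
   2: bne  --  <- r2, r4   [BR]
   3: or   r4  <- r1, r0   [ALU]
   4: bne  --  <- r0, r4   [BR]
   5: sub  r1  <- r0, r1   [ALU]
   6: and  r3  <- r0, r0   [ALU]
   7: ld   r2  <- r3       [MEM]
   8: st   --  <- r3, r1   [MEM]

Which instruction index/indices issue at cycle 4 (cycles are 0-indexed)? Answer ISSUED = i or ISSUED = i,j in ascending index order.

ISSUED = 7

[0] i0&i1  ld.MEM or.ALU  -- dual
[1] i2&i3  bne.BR or.ALU  -- dual
[2] i4&i5  bne.BR sub.ALU  -- dual
[3] i6  and.ALU  -- RAW r3
[4] i7  ld.MEM  -- no-port MEM/MEM
[5] i8  st.MEM  -- tail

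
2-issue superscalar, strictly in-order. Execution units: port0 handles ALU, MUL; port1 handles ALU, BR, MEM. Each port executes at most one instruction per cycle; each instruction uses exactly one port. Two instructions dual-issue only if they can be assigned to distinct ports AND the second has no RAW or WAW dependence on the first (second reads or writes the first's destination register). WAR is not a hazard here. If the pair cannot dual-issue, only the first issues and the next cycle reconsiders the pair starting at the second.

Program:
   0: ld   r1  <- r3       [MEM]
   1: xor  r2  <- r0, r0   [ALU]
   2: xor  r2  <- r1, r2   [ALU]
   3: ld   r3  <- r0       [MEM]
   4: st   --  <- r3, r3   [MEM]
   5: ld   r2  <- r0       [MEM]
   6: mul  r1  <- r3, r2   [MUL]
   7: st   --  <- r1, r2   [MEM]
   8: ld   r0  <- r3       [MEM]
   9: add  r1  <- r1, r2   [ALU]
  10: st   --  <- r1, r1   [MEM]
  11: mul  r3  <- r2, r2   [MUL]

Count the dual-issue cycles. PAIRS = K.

0. ld.MEM+xor.ALU @i0+i1  | pair
1. xor.ALU+ld.MEM @i2+i3  | pair
2. st.MEM @i4  | no-port MEM/MEM
3. ld.MEM @i5  | RAW r2
4. mul.MUL @i6  | RAW r1
5. st.MEM @i7  | no-port MEM/MEM
6. ld.MEM+add.ALU @i8+i9  | pair
7. st.MEM+mul.MUL @i10+i11  | pair

PAIRS = 4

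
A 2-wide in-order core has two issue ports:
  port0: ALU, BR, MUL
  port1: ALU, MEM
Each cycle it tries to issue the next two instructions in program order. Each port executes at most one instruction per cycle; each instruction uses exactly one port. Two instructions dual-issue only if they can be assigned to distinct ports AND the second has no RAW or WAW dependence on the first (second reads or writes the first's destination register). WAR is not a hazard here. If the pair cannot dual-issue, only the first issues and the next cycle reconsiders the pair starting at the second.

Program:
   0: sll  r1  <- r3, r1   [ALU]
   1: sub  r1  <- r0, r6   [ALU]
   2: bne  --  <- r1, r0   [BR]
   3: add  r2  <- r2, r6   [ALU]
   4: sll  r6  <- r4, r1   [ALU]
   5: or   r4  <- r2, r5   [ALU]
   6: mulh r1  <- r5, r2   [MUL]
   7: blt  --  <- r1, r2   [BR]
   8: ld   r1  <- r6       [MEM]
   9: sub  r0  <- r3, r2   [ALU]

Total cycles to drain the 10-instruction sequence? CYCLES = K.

CYCLES = 7

  cy0 -> i0 (sll) WAW r1
  cy1 -> i1 (sub) RAW r1
  cy2 -> i2,i3 (bne+add) pair
  cy3 -> i4,i5 (sll+or) pair
  cy4 -> i6 (mulh) no-port MUL/BR
  cy5 -> i7,i8 (blt+ld) pair
  cy6 -> i9 (sub) tail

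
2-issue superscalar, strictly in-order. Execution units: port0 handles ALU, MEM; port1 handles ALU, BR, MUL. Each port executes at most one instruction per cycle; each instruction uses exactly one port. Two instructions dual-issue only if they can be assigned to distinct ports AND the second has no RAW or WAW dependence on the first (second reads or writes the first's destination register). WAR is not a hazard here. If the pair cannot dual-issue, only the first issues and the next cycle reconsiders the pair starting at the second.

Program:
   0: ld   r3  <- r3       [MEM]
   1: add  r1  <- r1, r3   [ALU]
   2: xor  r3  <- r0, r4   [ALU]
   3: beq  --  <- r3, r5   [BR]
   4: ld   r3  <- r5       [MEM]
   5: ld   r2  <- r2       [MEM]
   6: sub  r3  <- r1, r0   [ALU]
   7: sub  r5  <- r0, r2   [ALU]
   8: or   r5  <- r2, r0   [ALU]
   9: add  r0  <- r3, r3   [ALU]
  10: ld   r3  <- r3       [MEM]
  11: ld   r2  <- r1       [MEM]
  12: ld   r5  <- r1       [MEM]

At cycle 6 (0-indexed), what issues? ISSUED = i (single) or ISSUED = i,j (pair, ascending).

ISSUED = 10

0. ld @i0  | RAW r3
1. add+xor @i1/i2  | dual
2. beq+ld @i3/i4  | dual
3. ld+sub @i5/i6  | dual
4. sub @i7  | WAW r5
5. or+add @i8/i9  | dual
6. ld @i10  | no-port MEM/MEM
7. ld @i11  | no-port MEM/MEM
8. ld @i12  | tail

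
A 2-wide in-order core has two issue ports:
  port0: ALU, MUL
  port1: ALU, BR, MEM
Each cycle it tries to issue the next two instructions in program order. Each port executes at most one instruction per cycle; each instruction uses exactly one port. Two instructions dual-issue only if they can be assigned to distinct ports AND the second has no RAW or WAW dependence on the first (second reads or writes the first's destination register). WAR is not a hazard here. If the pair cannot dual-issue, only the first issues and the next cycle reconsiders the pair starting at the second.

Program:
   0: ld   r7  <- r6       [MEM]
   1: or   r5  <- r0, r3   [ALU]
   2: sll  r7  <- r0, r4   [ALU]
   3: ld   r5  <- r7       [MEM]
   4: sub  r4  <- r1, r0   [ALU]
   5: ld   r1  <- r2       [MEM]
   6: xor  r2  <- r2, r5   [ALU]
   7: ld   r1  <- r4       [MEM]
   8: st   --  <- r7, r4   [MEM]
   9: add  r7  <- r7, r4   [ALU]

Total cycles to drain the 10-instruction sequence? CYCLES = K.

[0] i0+i1  ld.MEM/or.ALU  -- 2-wide
[1] i2  sll.ALU  -- RAW r7
[2] i3+i4  ld.MEM/sub.ALU  -- 2-wide
[3] i5+i6  ld.MEM/xor.ALU  -- 2-wide
[4] i7  ld.MEM  -- no-port MEM/MEM
[5] i8+i9  st.MEM/add.ALU  -- 2-wide

CYCLES = 6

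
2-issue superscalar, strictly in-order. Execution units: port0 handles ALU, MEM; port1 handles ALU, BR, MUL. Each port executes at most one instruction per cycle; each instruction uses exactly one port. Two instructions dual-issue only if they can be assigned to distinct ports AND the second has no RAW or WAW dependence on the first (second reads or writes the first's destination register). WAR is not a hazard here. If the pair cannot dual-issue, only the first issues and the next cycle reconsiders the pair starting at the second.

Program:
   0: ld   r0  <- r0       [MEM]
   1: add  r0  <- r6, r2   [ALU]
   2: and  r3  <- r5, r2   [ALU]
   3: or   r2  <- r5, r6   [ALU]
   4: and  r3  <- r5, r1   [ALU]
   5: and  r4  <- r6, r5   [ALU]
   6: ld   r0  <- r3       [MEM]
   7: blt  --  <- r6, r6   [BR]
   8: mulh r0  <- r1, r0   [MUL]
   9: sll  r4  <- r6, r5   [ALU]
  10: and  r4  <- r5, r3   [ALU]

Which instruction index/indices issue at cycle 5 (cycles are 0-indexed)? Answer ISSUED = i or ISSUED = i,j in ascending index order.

c0: i0 ld.MEM  WAW r0
c1: i1+i2 add.ALU+and.ALU  pair
c2: i3+i4 or.ALU+and.ALU  pair
c3: i5+i6 and.ALU+ld.MEM  pair
c4: i7 blt.BR  no-port BR/MUL
c5: i8+i9 mulh.MUL+sll.ALU  pair
c6: i10 and.ALU  tail

ISSUED = 8,9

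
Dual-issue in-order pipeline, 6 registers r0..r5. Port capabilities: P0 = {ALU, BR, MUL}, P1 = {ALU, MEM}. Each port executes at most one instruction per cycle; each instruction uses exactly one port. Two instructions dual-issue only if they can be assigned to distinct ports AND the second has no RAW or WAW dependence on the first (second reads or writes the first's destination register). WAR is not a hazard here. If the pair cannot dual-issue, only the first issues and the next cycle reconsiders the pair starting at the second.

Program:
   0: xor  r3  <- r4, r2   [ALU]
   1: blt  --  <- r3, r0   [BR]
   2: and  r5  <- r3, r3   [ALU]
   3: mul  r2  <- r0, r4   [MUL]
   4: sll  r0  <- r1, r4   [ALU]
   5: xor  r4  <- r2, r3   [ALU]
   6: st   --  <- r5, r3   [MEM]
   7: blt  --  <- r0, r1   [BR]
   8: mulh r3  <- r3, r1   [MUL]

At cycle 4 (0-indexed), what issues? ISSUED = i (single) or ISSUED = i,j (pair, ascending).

c0: i0 xor.ALU  RAW r3
c1: i1,i2 blt.BR and.ALU  pair
c2: i3,i4 mul.MUL sll.ALU  pair
c3: i5,i6 xor.ALU st.MEM  pair
c4: i7 blt.BR  no-port BR/MUL
c5: i8 mulh.MUL  tail

ISSUED = 7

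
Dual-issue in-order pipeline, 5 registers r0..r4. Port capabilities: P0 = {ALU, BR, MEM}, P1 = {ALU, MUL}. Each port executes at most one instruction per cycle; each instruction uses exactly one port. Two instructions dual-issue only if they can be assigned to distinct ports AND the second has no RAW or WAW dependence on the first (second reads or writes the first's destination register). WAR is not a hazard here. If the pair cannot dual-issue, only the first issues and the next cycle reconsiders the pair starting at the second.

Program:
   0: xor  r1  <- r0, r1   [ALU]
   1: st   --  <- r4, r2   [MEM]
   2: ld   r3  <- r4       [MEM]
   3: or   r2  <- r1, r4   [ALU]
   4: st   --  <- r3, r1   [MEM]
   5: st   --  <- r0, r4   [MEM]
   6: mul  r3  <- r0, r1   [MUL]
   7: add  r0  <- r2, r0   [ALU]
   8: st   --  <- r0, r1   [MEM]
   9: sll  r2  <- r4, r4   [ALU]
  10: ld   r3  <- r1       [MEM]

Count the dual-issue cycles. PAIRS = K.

PAIRS = 4

c0: i0,i1 xor.ALU;st.MEM  2-wide
c1: i2,i3 ld.MEM;or.ALU  2-wide
c2: i4 st.MEM  no-port MEM/MEM
c3: i5,i6 st.MEM;mul.MUL  2-wide
c4: i7 add.ALU  RAW r0
c5: i8,i9 st.MEM;sll.ALU  2-wide
c6: i10 ld.MEM  tail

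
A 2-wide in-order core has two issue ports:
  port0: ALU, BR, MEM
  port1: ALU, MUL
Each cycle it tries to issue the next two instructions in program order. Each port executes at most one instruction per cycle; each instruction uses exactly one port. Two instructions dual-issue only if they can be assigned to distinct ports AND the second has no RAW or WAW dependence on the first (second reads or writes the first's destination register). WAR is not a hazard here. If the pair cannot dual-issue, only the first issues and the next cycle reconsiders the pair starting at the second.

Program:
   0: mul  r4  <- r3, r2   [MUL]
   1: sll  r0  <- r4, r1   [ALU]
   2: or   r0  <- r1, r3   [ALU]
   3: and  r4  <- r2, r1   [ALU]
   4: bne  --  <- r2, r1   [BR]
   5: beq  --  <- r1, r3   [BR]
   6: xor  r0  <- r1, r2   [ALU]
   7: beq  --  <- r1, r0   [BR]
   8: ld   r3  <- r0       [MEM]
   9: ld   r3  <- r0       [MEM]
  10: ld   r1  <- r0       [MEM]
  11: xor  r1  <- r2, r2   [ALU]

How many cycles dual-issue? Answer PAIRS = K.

PAIRS = 2

0. mul.MUL @i0  | RAW r4
1. sll.ALU @i1  | WAW r0
2. or.ALU and.ALU @i2/i3  | pair
3. bne.BR @i4  | no-port BR/BR
4. beq.BR xor.ALU @i5/i6  | pair
5. beq.BR @i7  | no-port BR/MEM
6. ld.MEM @i8  | no-port MEM/MEM
7. ld.MEM @i9  | no-port MEM/MEM
8. ld.MEM @i10  | WAW r1
9. xor.ALU @i11  | tail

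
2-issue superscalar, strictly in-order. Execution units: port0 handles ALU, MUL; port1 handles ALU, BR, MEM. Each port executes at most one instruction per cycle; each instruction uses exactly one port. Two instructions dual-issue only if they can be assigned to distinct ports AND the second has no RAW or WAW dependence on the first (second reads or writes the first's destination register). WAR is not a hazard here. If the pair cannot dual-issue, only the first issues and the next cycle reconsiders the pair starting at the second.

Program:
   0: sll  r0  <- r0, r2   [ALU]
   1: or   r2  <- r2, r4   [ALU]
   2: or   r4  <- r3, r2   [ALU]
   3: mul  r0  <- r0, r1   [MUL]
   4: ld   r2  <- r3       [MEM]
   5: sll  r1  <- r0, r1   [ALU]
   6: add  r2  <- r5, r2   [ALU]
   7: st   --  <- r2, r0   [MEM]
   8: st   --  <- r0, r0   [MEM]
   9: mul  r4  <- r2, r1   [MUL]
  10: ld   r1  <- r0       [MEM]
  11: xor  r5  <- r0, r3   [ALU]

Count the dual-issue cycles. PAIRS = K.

0. sll.ALU;or.ALU @i0+i1  | dual
1. or.ALU;mul.MUL @i2+i3  | dual
2. ld.MEM;sll.ALU @i4+i5  | dual
3. add.ALU @i6  | RAW r2
4. st.MEM @i7  | no-port MEM/MEM
5. st.MEM;mul.MUL @i8+i9  | dual
6. ld.MEM;xor.ALU @i10+i11  | dual

PAIRS = 5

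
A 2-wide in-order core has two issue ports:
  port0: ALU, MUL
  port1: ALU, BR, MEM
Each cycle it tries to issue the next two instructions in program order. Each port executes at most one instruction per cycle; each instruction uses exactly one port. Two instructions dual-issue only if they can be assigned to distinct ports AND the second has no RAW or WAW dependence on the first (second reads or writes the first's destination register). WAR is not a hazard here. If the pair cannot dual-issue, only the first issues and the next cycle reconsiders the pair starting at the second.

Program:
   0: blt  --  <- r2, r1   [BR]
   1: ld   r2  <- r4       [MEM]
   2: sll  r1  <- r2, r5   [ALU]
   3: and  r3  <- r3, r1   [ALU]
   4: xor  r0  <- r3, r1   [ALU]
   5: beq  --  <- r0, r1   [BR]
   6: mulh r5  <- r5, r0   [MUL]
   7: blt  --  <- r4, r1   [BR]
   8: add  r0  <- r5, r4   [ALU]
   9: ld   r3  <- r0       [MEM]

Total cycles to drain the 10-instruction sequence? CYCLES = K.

CYCLES = 8

c0: i0 blt.BR  no-port BR/MEM
c1: i1 ld.MEM  RAW r2
c2: i2 sll.ALU  RAW r1
c3: i3 and.ALU  RAW r3
c4: i4 xor.ALU  RAW r0
c5: i5+i6 beq.BR+mulh.MUL  pair
c6: i7+i8 blt.BR+add.ALU  pair
c7: i9 ld.MEM  tail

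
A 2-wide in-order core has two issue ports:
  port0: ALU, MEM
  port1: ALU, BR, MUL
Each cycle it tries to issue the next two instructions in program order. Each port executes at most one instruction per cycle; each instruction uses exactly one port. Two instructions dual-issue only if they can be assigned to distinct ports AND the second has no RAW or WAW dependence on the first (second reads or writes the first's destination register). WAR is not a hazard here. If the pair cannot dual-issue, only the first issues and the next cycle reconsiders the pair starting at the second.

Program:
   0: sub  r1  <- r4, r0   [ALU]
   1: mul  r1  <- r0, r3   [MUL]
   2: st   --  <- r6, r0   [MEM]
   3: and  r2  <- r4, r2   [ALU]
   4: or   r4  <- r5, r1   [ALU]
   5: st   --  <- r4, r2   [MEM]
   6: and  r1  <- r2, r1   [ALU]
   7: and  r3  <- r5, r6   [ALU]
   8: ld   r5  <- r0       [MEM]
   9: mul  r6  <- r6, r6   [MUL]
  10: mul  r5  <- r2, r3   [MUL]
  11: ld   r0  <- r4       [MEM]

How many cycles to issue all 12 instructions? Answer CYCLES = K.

CYCLES = 7

t=0 i0:sub ; WAW r1
t=1 i1&i2:mul+st ; dual
t=2 i3&i4:and+or ; dual
t=3 i5&i6:st+and ; dual
t=4 i7&i8:and+ld ; dual
t=5 i9:mul ; no-port MUL/MUL
t=6 i10&i11:mul+ld ; dual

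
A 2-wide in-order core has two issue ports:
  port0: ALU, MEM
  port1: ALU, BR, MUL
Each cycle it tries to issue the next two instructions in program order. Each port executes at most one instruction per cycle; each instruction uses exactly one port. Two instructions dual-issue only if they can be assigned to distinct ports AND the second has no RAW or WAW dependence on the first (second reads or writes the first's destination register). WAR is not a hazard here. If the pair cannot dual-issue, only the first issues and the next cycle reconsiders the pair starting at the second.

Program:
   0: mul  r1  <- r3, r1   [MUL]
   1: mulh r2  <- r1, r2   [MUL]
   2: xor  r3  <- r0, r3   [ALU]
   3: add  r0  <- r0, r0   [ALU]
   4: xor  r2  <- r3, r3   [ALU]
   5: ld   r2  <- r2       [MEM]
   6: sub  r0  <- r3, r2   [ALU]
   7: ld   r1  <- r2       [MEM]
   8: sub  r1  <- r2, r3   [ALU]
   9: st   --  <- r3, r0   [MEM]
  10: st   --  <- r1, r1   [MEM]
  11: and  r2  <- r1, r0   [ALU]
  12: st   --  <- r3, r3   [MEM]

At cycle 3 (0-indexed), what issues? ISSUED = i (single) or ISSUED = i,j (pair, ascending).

ISSUED = 5

  cy0 -> i0 (mul.MUL) no-port MUL/MUL
  cy1 -> i1,i2 (mulh.MUL+xor.ALU) 2-wide
  cy2 -> i3,i4 (add.ALU+xor.ALU) 2-wide
  cy3 -> i5 (ld.MEM) RAW r2
  cy4 -> i6,i7 (sub.ALU+ld.MEM) 2-wide
  cy5 -> i8,i9 (sub.ALU+st.MEM) 2-wide
  cy6 -> i10,i11 (st.MEM+and.ALU) 2-wide
  cy7 -> i12 (st.MEM) tail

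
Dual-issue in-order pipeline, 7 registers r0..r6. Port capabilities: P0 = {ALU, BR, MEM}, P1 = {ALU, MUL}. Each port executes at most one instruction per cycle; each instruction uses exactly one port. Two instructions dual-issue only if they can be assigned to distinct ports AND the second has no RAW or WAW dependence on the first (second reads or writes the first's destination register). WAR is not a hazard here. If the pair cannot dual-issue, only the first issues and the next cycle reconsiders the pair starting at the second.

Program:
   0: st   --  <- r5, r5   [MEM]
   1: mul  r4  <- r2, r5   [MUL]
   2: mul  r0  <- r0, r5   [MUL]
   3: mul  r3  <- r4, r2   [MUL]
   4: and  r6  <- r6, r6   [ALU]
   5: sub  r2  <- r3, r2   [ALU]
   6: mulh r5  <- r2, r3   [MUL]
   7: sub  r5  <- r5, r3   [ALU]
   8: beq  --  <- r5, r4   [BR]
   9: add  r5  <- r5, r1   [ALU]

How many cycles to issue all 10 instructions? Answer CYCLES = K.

CYCLES = 7

#0 head=0: st.MEM mul.MUL i0,i1 pair
#1 head=2: mul.MUL i2 no-port MUL/MUL
#2 head=3: mul.MUL and.ALU i3,i4 pair
#3 head=5: sub.ALU i5 RAW r2
#4 head=6: mulh.MUL i6 RAW+WAW r5
#5 head=7: sub.ALU i7 RAW r5
#6 head=8: beq.BR add.ALU i8,i9 pair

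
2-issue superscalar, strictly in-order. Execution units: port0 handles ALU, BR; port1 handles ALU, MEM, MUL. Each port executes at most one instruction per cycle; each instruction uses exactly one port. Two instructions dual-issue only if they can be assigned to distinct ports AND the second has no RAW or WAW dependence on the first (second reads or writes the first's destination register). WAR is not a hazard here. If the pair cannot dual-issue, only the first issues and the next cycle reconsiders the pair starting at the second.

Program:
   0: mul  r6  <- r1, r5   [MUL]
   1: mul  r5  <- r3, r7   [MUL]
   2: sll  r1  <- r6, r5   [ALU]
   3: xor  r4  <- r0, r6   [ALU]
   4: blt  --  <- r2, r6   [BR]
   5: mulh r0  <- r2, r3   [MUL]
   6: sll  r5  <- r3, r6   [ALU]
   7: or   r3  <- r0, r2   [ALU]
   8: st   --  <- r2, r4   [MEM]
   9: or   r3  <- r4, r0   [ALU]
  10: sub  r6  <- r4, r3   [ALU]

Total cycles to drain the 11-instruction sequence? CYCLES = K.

CYCLES = 7

[0] i0  mul.MUL  -- no-port MUL/MUL
[1] i1  mul.MUL  -- RAW r5
[2] i2,i3  sll.ALU/xor.ALU  -- pair
[3] i4,i5  blt.BR/mulh.MUL  -- pair
[4] i6,i7  sll.ALU/or.ALU  -- pair
[5] i8,i9  st.MEM/or.ALU  -- pair
[6] i10  sub.ALU  -- tail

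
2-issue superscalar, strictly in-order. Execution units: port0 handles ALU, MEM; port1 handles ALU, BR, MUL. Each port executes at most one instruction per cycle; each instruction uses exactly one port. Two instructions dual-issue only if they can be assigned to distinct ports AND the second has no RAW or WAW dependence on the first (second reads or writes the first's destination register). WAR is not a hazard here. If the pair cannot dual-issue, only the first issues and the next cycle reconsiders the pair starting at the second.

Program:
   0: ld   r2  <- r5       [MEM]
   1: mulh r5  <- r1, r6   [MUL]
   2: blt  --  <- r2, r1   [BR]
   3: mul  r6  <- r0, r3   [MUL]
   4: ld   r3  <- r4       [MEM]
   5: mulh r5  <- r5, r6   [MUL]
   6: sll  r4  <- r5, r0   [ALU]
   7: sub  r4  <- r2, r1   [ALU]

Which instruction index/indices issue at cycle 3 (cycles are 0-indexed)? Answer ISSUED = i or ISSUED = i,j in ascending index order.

0. ld.MEM;mulh.MUL @i0,i1  | pair
1. blt.BR @i2  | no-port BR/MUL
2. mul.MUL;ld.MEM @i3,i4  | pair
3. mulh.MUL @i5  | RAW r5
4. sll.ALU @i6  | WAW r4
5. sub.ALU @i7  | tail

ISSUED = 5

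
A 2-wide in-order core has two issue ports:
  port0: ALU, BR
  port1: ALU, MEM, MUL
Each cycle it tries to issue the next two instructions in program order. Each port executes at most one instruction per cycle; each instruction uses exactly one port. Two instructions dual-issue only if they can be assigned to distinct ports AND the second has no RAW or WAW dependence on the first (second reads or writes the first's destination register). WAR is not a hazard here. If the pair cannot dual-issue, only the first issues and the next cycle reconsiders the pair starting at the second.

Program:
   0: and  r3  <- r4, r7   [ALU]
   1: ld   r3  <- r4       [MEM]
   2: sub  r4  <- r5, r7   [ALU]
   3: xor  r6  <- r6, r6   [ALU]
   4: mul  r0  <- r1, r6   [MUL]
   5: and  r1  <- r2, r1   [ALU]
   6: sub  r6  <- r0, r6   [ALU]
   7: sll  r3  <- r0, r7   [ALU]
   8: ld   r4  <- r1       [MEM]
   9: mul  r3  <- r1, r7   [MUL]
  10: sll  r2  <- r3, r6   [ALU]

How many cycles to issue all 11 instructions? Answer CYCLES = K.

c0: i0 and  WAW r3
c1: i1+i2 ld+sub  pair
c2: i3 xor  RAW r6
c3: i4+i5 mul+and  pair
c4: i6+i7 sub+sll  pair
c5: i8 ld  no-port MEM/MUL
c6: i9 mul  RAW r3
c7: i10 sll  tail

CYCLES = 8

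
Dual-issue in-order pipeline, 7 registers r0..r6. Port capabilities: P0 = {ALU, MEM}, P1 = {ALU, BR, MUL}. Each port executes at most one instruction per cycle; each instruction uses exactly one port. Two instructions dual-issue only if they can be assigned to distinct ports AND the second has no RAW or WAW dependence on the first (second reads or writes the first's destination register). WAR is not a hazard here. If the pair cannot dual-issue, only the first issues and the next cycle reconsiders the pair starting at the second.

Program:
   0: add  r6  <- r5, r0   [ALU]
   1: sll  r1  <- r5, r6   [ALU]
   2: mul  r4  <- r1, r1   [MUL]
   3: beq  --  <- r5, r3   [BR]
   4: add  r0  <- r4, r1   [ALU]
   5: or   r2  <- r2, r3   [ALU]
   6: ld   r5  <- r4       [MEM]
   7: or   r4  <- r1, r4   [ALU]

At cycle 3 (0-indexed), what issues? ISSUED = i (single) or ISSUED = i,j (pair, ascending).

t=0 i0:add ; RAW r6
t=1 i1:sll ; RAW r1
t=2 i2:mul ; no-port MUL/BR
t=3 i3+i4:beq;add ; dual
t=4 i5+i6:or;ld ; dual
t=5 i7:or ; tail

ISSUED = 3,4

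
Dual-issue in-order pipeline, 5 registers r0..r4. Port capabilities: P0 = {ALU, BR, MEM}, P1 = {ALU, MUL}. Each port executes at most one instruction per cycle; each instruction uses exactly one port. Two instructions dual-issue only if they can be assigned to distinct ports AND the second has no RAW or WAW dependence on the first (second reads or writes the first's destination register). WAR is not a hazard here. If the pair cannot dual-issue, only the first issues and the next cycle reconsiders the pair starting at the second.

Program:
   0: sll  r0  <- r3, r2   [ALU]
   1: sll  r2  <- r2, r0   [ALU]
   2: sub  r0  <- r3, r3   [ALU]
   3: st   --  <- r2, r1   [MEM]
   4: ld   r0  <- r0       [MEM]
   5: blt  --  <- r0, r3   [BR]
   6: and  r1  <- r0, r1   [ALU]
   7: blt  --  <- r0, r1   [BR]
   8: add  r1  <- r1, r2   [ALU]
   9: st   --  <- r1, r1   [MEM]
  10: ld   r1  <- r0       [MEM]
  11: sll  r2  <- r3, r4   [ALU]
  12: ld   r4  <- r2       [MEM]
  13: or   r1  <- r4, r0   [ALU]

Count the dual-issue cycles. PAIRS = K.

t=0 i0:sll ; RAW r0
t=1 i1+i2:sll;sub ; dual
t=2 i3:st ; no-port MEM/MEM
t=3 i4:ld ; no-port MEM/BR
t=4 i5+i6:blt;and ; dual
t=5 i7+i8:blt;add ; dual
t=6 i9:st ; no-port MEM/MEM
t=7 i10+i11:ld;sll ; dual
t=8 i12:ld ; RAW r4
t=9 i13:or ; tail

PAIRS = 4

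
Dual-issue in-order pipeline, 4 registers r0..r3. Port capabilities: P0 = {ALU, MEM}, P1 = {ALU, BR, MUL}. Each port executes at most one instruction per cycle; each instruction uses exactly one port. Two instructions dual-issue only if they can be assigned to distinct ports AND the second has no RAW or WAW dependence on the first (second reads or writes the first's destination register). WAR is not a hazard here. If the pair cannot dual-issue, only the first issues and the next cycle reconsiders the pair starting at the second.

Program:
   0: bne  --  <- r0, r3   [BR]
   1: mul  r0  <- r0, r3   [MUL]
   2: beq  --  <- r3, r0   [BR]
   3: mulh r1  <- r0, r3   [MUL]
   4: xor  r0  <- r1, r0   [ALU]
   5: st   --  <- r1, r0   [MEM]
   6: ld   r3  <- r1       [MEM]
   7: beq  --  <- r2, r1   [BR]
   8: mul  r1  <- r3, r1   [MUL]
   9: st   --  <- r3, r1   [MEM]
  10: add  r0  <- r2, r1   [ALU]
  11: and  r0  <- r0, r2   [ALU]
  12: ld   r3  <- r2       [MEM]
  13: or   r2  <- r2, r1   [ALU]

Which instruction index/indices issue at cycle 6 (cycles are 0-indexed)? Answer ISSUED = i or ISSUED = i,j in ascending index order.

ISSUED = 6,7

  cy0 -> i0 (bne.BR) no-port BR/MUL
  cy1 -> i1 (mul.MUL) no-port MUL/BR
  cy2 -> i2 (beq.BR) no-port BR/MUL
  cy3 -> i3 (mulh.MUL) RAW r1
  cy4 -> i4 (xor.ALU) RAW r0
  cy5 -> i5 (st.MEM) no-port MEM/MEM
  cy6 -> i6+i7 (ld.MEM beq.BR) pair
  cy7 -> i8 (mul.MUL) RAW r1
  cy8 -> i9+i10 (st.MEM add.ALU) pair
  cy9 -> i11+i12 (and.ALU ld.MEM) pair
  cy10 -> i13 (or.ALU) tail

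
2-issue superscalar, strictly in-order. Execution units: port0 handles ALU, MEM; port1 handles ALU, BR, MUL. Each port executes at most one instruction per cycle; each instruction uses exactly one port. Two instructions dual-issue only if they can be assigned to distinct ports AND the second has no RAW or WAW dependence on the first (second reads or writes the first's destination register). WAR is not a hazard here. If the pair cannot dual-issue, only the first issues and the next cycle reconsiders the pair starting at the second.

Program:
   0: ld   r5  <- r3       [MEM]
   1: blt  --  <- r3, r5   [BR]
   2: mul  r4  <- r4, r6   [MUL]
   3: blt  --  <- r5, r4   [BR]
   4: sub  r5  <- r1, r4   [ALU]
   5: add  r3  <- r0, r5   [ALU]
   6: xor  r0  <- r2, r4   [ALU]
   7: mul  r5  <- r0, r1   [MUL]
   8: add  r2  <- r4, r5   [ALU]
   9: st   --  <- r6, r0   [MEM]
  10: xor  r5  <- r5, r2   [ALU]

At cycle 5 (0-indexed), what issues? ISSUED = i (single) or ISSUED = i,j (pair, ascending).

ISSUED = 7

  cy0 -> i0 (ld.MEM) RAW r5
  cy1 -> i1 (blt.BR) no-port BR/MUL
  cy2 -> i2 (mul.MUL) no-port MUL/BR
  cy3 -> i3/i4 (blt.BR/sub.ALU) pair
  cy4 -> i5/i6 (add.ALU/xor.ALU) pair
  cy5 -> i7 (mul.MUL) RAW r5
  cy6 -> i8/i9 (add.ALU/st.MEM) pair
  cy7 -> i10 (xor.ALU) tail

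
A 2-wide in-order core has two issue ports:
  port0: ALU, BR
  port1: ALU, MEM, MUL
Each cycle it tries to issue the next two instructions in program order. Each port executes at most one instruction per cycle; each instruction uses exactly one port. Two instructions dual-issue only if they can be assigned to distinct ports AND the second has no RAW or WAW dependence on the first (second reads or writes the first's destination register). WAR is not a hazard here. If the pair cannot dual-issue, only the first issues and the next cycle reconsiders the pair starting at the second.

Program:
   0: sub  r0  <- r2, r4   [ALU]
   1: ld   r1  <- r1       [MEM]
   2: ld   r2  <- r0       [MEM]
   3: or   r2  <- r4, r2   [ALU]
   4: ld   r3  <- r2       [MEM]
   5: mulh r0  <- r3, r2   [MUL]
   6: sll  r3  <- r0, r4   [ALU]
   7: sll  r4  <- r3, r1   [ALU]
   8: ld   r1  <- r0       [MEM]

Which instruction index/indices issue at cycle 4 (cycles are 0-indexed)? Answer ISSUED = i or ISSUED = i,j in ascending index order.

t=0 i0&i1:sub ld ; 2-wide
t=1 i2:ld ; RAW+WAW r2
t=2 i3:or ; RAW r2
t=3 i4:ld ; no-port MEM/MUL
t=4 i5:mulh ; RAW r0
t=5 i6:sll ; RAW r3
t=6 i7&i8:sll ld ; 2-wide

ISSUED = 5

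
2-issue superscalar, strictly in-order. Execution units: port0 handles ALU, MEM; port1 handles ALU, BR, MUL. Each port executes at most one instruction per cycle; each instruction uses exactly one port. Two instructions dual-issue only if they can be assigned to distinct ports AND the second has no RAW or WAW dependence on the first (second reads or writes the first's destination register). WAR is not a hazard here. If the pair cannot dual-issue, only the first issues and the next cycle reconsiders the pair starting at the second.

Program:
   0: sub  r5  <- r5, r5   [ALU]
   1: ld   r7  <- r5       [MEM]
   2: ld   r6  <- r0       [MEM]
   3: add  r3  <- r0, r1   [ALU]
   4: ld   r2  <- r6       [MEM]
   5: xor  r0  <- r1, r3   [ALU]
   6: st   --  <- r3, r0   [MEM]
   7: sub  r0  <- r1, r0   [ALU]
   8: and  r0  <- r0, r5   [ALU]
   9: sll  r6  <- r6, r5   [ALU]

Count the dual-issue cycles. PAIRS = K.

PAIRS = 4

c0: i0 sub.ALU  RAW r5
c1: i1 ld.MEM  no-port MEM/MEM
c2: i2&i3 ld.MEM;add.ALU  2-wide
c3: i4&i5 ld.MEM;xor.ALU  2-wide
c4: i6&i7 st.MEM;sub.ALU  2-wide
c5: i8&i9 and.ALU;sll.ALU  2-wide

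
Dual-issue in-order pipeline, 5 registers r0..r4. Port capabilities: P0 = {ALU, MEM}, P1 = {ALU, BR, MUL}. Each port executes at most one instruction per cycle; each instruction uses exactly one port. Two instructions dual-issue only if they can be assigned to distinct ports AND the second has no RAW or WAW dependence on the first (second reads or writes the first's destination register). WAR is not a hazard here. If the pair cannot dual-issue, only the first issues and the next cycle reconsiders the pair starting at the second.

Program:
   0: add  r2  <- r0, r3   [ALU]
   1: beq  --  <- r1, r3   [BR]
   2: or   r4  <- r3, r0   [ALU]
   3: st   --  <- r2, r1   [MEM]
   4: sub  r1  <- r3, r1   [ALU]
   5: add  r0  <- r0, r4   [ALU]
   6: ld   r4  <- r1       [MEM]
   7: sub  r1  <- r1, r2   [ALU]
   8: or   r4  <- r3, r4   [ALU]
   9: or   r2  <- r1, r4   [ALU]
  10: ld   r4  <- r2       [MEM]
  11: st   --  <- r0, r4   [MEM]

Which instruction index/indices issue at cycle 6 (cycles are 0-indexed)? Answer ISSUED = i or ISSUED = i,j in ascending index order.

ISSUED = 10

#0 head=0: add.ALU+beq.BR i0/i1 2-wide
#1 head=2: or.ALU+st.MEM i2/i3 2-wide
#2 head=4: sub.ALU+add.ALU i4/i5 2-wide
#3 head=6: ld.MEM+sub.ALU i6/i7 2-wide
#4 head=8: or.ALU i8 RAW r4
#5 head=9: or.ALU i9 RAW r2
#6 head=10: ld.MEM i10 no-port MEM/MEM
#7 head=11: st.MEM i11 tail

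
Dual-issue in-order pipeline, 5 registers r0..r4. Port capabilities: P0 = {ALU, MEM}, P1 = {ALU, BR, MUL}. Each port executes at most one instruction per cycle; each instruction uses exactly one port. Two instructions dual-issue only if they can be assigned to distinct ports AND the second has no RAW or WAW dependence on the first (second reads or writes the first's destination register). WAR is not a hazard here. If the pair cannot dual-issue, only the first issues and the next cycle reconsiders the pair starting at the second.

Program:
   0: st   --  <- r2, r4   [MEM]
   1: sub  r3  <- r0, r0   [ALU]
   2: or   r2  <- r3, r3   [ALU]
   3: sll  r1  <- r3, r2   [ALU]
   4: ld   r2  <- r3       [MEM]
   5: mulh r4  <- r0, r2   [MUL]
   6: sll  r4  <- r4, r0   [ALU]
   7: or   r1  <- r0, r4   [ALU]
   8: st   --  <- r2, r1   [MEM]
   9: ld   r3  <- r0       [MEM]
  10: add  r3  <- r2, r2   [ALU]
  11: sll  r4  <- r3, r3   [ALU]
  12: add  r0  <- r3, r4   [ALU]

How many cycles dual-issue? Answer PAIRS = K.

[0] i0,i1  st sub  -- pair
[1] i2  or  -- RAW r2
[2] i3,i4  sll ld  -- pair
[3] i5  mulh  -- RAW+WAW r4
[4] i6  sll  -- RAW r4
[5] i7  or  -- RAW r1
[6] i8  st  -- no-port MEM/MEM
[7] i9  ld  -- WAW r3
[8] i10  add  -- RAW r3
[9] i11  sll  -- RAW r4
[10] i12  add  -- tail

PAIRS = 2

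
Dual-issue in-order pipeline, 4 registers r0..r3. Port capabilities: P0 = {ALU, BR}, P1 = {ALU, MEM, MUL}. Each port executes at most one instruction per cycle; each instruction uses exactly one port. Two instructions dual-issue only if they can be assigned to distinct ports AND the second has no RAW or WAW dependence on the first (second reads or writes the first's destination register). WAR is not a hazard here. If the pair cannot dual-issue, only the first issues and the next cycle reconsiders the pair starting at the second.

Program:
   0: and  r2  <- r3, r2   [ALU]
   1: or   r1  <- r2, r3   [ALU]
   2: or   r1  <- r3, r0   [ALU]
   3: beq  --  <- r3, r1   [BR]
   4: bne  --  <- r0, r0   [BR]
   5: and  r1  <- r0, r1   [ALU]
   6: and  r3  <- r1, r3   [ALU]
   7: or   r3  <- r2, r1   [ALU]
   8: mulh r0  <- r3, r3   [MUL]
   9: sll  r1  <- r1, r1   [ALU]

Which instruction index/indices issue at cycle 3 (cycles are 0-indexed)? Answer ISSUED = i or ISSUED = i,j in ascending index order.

  cy0 -> i0 (and.ALU) RAW r2
  cy1 -> i1 (or.ALU) WAW r1
  cy2 -> i2 (or.ALU) RAW r1
  cy3 -> i3 (beq.BR) no-port BR/BR
  cy4 -> i4,i5 (bne.BR+and.ALU) dual
  cy5 -> i6 (and.ALU) WAW r3
  cy6 -> i7 (or.ALU) RAW r3
  cy7 -> i8,i9 (mulh.MUL+sll.ALU) dual

ISSUED = 3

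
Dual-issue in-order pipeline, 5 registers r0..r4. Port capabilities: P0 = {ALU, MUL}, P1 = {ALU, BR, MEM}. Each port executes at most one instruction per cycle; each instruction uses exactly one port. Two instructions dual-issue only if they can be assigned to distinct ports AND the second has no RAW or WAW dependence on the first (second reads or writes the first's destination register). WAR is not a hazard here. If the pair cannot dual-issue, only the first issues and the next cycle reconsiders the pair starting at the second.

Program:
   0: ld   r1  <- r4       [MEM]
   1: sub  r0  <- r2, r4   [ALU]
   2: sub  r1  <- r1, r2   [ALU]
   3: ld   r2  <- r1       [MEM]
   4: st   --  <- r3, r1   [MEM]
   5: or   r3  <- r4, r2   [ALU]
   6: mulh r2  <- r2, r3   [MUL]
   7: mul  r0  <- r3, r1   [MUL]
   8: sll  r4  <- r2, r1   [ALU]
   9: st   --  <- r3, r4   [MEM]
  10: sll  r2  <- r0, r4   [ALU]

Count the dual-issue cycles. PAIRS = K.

PAIRS = 4

#0 head=0: ld;sub i0/i1 dual
#1 head=2: sub i2 RAW r1
#2 head=3: ld i3 no-port MEM/MEM
#3 head=4: st;or i4/i5 dual
#4 head=6: mulh i6 no-port MUL/MUL
#5 head=7: mul;sll i7/i8 dual
#6 head=9: st;sll i9/i10 dual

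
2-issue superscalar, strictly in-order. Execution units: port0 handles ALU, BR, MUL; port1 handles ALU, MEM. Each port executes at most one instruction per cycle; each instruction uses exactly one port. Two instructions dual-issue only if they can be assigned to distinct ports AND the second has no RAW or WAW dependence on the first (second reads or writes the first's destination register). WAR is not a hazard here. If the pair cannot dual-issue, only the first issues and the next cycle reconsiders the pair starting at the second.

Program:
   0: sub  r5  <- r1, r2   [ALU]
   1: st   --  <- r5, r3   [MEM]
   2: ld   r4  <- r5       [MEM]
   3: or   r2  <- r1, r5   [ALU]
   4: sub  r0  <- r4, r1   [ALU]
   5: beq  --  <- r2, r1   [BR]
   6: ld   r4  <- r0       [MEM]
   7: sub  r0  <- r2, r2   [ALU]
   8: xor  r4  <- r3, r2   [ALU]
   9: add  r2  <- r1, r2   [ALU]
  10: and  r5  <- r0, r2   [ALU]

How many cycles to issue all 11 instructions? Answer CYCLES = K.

CYCLES = 7

#0 head=0: sub i0 RAW r5
#1 head=1: st i1 no-port MEM/MEM
#2 head=2: ld or i2/i3 dual
#3 head=4: sub beq i4/i5 dual
#4 head=6: ld sub i6/i7 dual
#5 head=8: xor add i8/i9 dual
#6 head=10: and i10 tail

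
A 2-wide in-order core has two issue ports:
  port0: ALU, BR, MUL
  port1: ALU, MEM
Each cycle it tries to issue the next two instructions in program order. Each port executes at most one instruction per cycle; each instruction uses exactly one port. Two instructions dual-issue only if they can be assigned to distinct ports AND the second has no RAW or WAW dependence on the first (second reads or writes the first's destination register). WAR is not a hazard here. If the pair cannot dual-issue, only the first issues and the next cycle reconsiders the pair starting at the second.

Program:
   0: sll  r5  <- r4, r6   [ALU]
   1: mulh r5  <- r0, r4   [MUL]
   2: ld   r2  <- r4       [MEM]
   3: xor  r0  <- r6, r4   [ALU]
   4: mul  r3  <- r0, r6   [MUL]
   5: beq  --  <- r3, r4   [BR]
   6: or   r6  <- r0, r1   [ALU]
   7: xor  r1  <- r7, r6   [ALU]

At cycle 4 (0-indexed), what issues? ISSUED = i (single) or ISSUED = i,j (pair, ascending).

  cy0 -> i0 (sll.ALU) WAW r5
  cy1 -> i1&i2 (mulh.MUL ld.MEM) pair
  cy2 -> i3 (xor.ALU) RAW r0
  cy3 -> i4 (mul.MUL) no-port MUL/BR
  cy4 -> i5&i6 (beq.BR or.ALU) pair
  cy5 -> i7 (xor.ALU) tail

ISSUED = 5,6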